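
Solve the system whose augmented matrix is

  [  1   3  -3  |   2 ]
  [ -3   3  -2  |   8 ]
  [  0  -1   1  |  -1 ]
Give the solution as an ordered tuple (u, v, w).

Add 3 times r1 to r2.
  [ 1   3   -3  |   2 ]
  [ 0  12  -11  |  14 ]
  [ 0  -1    1  |  -1 ]
Multiply r2 by 1/12.
  [ 1   3      -3  |    2 ]
  [ 0   1  -11/12  |  7/6 ]
  [ 0  -1       1  |   -1 ]
Add r2 to r3.
  [ 1  3      -3  |    2 ]
  [ 0  1  -11/12  |  7/6 ]
  [ 0  0    1/12  |  1/6 ]
Multiply r3 by 12.
  [ 1  3      -3  |    2 ]
  [ 0  1  -11/12  |  7/6 ]
  [ 0  0       1  |    2 ]
Add 11/12 times r3 to r2.
  [ 1  3  -3  |  2 ]
  [ 0  1   0  |  3 ]
  [ 0  0   1  |  2 ]
Add 3 times r3 to r1.
  [ 1  3  0  |  8 ]
  [ 0  1  0  |  3 ]
  [ 0  0  1  |  2 ]
Subtract 3 times r2 from r1.
  [ 1  0  0  |  -1 ]
  [ 0  1  0  |   3 ]
  [ 0  0  1  |   2 ]
Reading off the last column: u = -1, v = 3, w = 2.

(-1, 3, 2)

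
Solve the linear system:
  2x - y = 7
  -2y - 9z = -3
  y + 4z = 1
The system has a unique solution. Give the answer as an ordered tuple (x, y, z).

(2, -3, 1)

Form the augmented matrix and row-reduce:
  [ 2  -1   0  |   7 ]
  [ 0  -2  -9  |  -3 ]
  [ 0   1   4  |   1 ]
ρ1 -> 1/2·ρ1
  [ 1  -1/2   0  |  7/2 ]
  [ 0    -2  -9  |   -3 ]
  [ 0     1   4  |    1 ]
ρ2 -> -1/2·ρ2
  [ 1  -1/2    0  |  7/2 ]
  [ 0     1  9/2  |  3/2 ]
  [ 0     1    4  |    1 ]
ρ3 -> ρ3 − ρ2
  [ 1  -1/2     0  |   7/2 ]
  [ 0     1   9/2  |   3/2 ]
  [ 0     0  -1/2  |  -1/2 ]
ρ3 -> -2·ρ3
  [ 1  -1/2    0  |  7/2 ]
  [ 0     1  9/2  |  3/2 ]
  [ 0     0    1  |    1 ]
ρ2 -> ρ2 − 9/2·ρ3
  [ 1  -1/2  0  |  7/2 ]
  [ 0     1  0  |   -3 ]
  [ 0     0  1  |    1 ]
ρ1 -> ρ1 + 1/2·ρ2
  [ 1  0  0  |   2 ]
  [ 0  1  0  |  -3 ]
  [ 0  0  1  |   1 ]
Reading off the last column: x = 2, y = -3, z = 1.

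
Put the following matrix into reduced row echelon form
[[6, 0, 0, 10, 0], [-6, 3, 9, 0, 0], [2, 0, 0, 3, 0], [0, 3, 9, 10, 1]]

R1 → 1/6·R1
  [  1  0  0  5/3  0 ]
  [ -6  3  9    0  0 ]
  [  2  0  0    3  0 ]
  [  0  3  9   10  1 ]
R2 → R2 + 6·R1
  [ 1  0  0  5/3  0 ]
  [ 0  3  9   10  0 ]
  [ 2  0  0    3  0 ]
  [ 0  3  9   10  1 ]
R3 → R3 − 2·R1
  [ 1  0  0   5/3  0 ]
  [ 0  3  9    10  0 ]
  [ 0  0  0  -1/3  0 ]
  [ 0  3  9    10  1 ]
R2 → 1/3·R2
  [ 1  0  0   5/3  0 ]
  [ 0  1  3  10/3  0 ]
  [ 0  0  0  -1/3  0 ]
  [ 0  3  9    10  1 ]
R4 → R4 − 3·R2
  [ 1  0  0   5/3  0 ]
  [ 0  1  3  10/3  0 ]
  [ 0  0  0  -1/3  0 ]
  [ 0  0  0     0  1 ]
R3 → -3·R3
  [ 1  0  0   5/3  0 ]
  [ 0  1  3  10/3  0 ]
  [ 0  0  0     1  0 ]
  [ 0  0  0     0  1 ]
R2 → R2 − 10/3·R3
  [ 1  0  0  5/3  0 ]
  [ 0  1  3    0  0 ]
  [ 0  0  0    1  0 ]
  [ 0  0  0    0  1 ]
R1 → R1 − 5/3·R3
  [ 1  0  0  0  0 ]
  [ 0  1  3  0  0 ]
  [ 0  0  0  1  0 ]
  [ 0  0  0  0  1 ]

[[1, 0, 0, 0, 0], [0, 1, 3, 0, 0], [0, 0, 0, 1, 0], [0, 0, 0, 0, 1]]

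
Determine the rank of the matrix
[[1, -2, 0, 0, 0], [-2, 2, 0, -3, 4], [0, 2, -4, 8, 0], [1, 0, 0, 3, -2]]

ρ2 → ρ2 + 2·ρ1
  [ 1  -2   0   0   0 ]
  [ 0  -2   0  -3   4 ]
  [ 0   2  -4   8   0 ]
  [ 1   0   0   3  -2 ]
ρ4 → ρ4 − ρ1
  [ 1  -2   0   0   0 ]
  [ 0  -2   0  -3   4 ]
  [ 0   2  -4   8   0 ]
  [ 0   2   0   3  -2 ]
ρ2 → -1/2·ρ2
  [ 1  -2   0    0   0 ]
  [ 0   1   0  3/2  -2 ]
  [ 0   2  -4    8   0 ]
  [ 0   2   0    3  -2 ]
ρ3 → ρ3 − 2·ρ2
  [ 1  -2   0    0   0 ]
  [ 0   1   0  3/2  -2 ]
  [ 0   0  -4    5   4 ]
  [ 0   2   0    3  -2 ]
ρ4 → ρ4 − 2·ρ2
  [ 1  -2   0    0   0 ]
  [ 0   1   0  3/2  -2 ]
  [ 0   0  -4    5   4 ]
  [ 0   0   0    0   2 ]
ρ3 → -1/4·ρ3
  [ 1  -2  0     0   0 ]
  [ 0   1  0   3/2  -2 ]
  [ 0   0  1  -5/4  -1 ]
  [ 0   0  0     0   2 ]
ρ4 → 1/2·ρ4
  [ 1  -2  0     0   0 ]
  [ 0   1  0   3/2  -2 ]
  [ 0   0  1  -5/4  -1 ]
  [ 0   0  0     0   1 ]
ρ3 → ρ3 + ρ4
  [ 1  -2  0     0   0 ]
  [ 0   1  0   3/2  -2 ]
  [ 0   0  1  -5/4   0 ]
  [ 0   0  0     0   1 ]
ρ2 → ρ2 + 2·ρ4
  [ 1  -2  0     0  0 ]
  [ 0   1  0   3/2  0 ]
  [ 0   0  1  -5/4  0 ]
  [ 0   0  0     0  1 ]
ρ1 → ρ1 + 2·ρ2
  [ 1  0  0     3  0 ]
  [ 0  1  0   3/2  0 ]
  [ 0  0  1  -5/4  0 ]
  [ 0  0  0     0  1 ]
The reduced form has 4 nonzero rows.

rank = 4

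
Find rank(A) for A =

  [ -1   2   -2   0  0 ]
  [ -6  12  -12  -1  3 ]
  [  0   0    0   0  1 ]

r1 → -1·r1
  [  1  -2    2   0  0 ]
  [ -6  12  -12  -1  3 ]
  [  0   0    0   0  1 ]
r2 → r2 + 6·r1
  [ 1  -2  2   0  0 ]
  [ 0   0  0  -1  3 ]
  [ 0   0  0   0  1 ]
r2 → -1·r2
  [ 1  -2  2  0   0 ]
  [ 0   0  0  1  -3 ]
  [ 0   0  0  0   1 ]
r2 → r2 + 3·r3
  [ 1  -2  2  0  0 ]
  [ 0   0  0  1  0 ]
  [ 0   0  0  0  1 ]
The reduced form has 3 nonzero rows.

rank = 3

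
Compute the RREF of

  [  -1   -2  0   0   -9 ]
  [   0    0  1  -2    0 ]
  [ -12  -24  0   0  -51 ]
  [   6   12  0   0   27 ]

[[1, 2, 0, 0, 0], [0, 0, 1, -2, 0], [0, 0, 0, 0, 1], [0, 0, 0, 0, 0]]

R1 → -1·R1
  [   1    2  0   0    9 ]
  [   0    0  1  -2    0 ]
  [ -12  -24  0   0  -51 ]
  [   6   12  0   0   27 ]
R3 → R3 + 12·R1
  [ 1   2  0   0   9 ]
  [ 0   0  1  -2   0 ]
  [ 0   0  0   0  57 ]
  [ 6  12  0   0  27 ]
R4 → R4 − 6·R1
  [ 1  2  0   0    9 ]
  [ 0  0  1  -2    0 ]
  [ 0  0  0   0   57 ]
  [ 0  0  0   0  -27 ]
R3 → 1/57·R3
  [ 1  2  0   0    9 ]
  [ 0  0  1  -2    0 ]
  [ 0  0  0   0    1 ]
  [ 0  0  0   0  -27 ]
R4 → R4 + 27·R3
  [ 1  2  0   0  9 ]
  [ 0  0  1  -2  0 ]
  [ 0  0  0   0  1 ]
  [ 0  0  0   0  0 ]
R1 → R1 − 9·R3
  [ 1  2  0   0  0 ]
  [ 0  0  1  -2  0 ]
  [ 0  0  0   0  1 ]
  [ 0  0  0   0  0 ]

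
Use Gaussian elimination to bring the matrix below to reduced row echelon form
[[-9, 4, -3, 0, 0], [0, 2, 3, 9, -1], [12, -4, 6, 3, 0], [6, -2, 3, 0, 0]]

[[1, 0, 1, 0, 0], [0, 1, 3/2, 0, 0], [0, 0, 0, 1, 0], [0, 0, 0, 0, 1]]

Multiply R1 by -1/9.
  [  1  -4/9  1/3  0   0 ]
  [  0     2    3  9  -1 ]
  [ 12    -4    6  3   0 ]
  [  6    -2    3  0   0 ]
Subtract 12 times R1 from R3.
  [ 1  -4/9  1/3  0   0 ]
  [ 0     2    3  9  -1 ]
  [ 0   4/3    2  3   0 ]
  [ 6    -2    3  0   0 ]
Subtract 6 times R1 from R4.
  [ 1  -4/9  1/3  0   0 ]
  [ 0     2    3  9  -1 ]
  [ 0   4/3    2  3   0 ]
  [ 0   2/3    1  0   0 ]
Multiply R2 by 1/2.
  [ 1  -4/9  1/3    0     0 ]
  [ 0     1  3/2  9/2  -1/2 ]
  [ 0   4/3    2    3     0 ]
  [ 0   2/3    1    0     0 ]
Subtract 4/3 times R2 from R3.
  [ 1  -4/9  1/3    0     0 ]
  [ 0     1  3/2  9/2  -1/2 ]
  [ 0     0    0   -3   2/3 ]
  [ 0   2/3    1    0     0 ]
Subtract 2/3 times R2 from R4.
  [ 1  -4/9  1/3    0     0 ]
  [ 0     1  3/2  9/2  -1/2 ]
  [ 0     0    0   -3   2/3 ]
  [ 0     0    0   -3   1/3 ]
Multiply R3 by -1/3.
  [ 1  -4/9  1/3    0     0 ]
  [ 0     1  3/2  9/2  -1/2 ]
  [ 0     0    0    1  -2/9 ]
  [ 0     0    0   -3   1/3 ]
Add 3 times R3 to R4.
  [ 1  -4/9  1/3    0     0 ]
  [ 0     1  3/2  9/2  -1/2 ]
  [ 0     0    0    1  -2/9 ]
  [ 0     0    0    0  -1/3 ]
Multiply R4 by -3.
  [ 1  -4/9  1/3    0     0 ]
  [ 0     1  3/2  9/2  -1/2 ]
  [ 0     0    0    1  -2/9 ]
  [ 0     0    0    0     1 ]
Add 2/9 times R4 to R3.
  [ 1  -4/9  1/3    0     0 ]
  [ 0     1  3/2  9/2  -1/2 ]
  [ 0     0    0    1     0 ]
  [ 0     0    0    0     1 ]
Add 1/2 times R4 to R2.
  [ 1  -4/9  1/3    0  0 ]
  [ 0     1  3/2  9/2  0 ]
  [ 0     0    0    1  0 ]
  [ 0     0    0    0  1 ]
Subtract 9/2 times R3 from R2.
  [ 1  -4/9  1/3  0  0 ]
  [ 0     1  3/2  0  0 ]
  [ 0     0    0  1  0 ]
  [ 0     0    0  0  1 ]
Add 4/9 times R2 to R1.
  [ 1  0    1  0  0 ]
  [ 0  1  3/2  0  0 ]
  [ 0  0    0  1  0 ]
  [ 0  0    0  0  1 ]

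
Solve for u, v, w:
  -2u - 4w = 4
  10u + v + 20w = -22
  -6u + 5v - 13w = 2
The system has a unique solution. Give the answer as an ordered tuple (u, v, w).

Form the augmented matrix and row-reduce:
  [ -2  0   -4  |    4 ]
  [ 10  1   20  |  -22 ]
  [ -6  5  -13  |    2 ]
R1 -> -1/2·R1
  [  1  0    2  |   -2 ]
  [ 10  1   20  |  -22 ]
  [ -6  5  -13  |    2 ]
R2 -> R2 − 10·R1
  [  1  0    2  |  -2 ]
  [  0  1    0  |  -2 ]
  [ -6  5  -13  |   2 ]
R3 -> R3 + 6·R1
  [ 1  0   2  |   -2 ]
  [ 0  1   0  |   -2 ]
  [ 0  5  -1  |  -10 ]
R3 -> R3 − 5·R2
  [ 1  0   2  |  -2 ]
  [ 0  1   0  |  -2 ]
  [ 0  0  -1  |   0 ]
R3 -> -1·R3
  [ 1  0  2  |  -2 ]
  [ 0  1  0  |  -2 ]
  [ 0  0  1  |   0 ]
R1 -> R1 − 2·R3
  [ 1  0  0  |  -2 ]
  [ 0  1  0  |  -2 ]
  [ 0  0  1  |   0 ]
Reading off the last column: u = -2, v = -2, w = 0.

(-2, -2, 0)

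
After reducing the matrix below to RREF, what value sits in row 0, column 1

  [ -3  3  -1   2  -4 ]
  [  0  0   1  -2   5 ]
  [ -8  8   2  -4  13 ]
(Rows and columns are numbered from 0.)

-1

r1 → -1/3·r1
  [  1  -1  1/3  -2/3  4/3 ]
  [  0   0    1    -2    5 ]
  [ -8   8    2    -4   13 ]
r3 → r3 + 8·r1
  [ 1  -1   1/3   -2/3   4/3 ]
  [ 0   0     1     -2     5 ]
  [ 0   0  14/3  -28/3  71/3 ]
r3 → r3 − 14/3·r2
  [ 1  -1  1/3  -2/3  4/3 ]
  [ 0   0    1    -2    5 ]
  [ 0   0    0     0  1/3 ]
r3 → 3·r3
  [ 1  -1  1/3  -2/3  4/3 ]
  [ 0   0    1    -2    5 ]
  [ 0   0    0     0    1 ]
r2 → r2 − 5·r3
  [ 1  -1  1/3  -2/3  4/3 ]
  [ 0   0    1    -2    0 ]
  [ 0   0    0     0    1 ]
r1 → r1 − 4/3·r3
  [ 1  -1  1/3  -2/3  0 ]
  [ 0   0    1    -2  0 ]
  [ 0   0    0     0  1 ]
r1 → r1 − 1/3·r2
  [ 1  -1  0   0  0 ]
  [ 0   0  1  -2  0 ]
  [ 0   0  0   0  1 ]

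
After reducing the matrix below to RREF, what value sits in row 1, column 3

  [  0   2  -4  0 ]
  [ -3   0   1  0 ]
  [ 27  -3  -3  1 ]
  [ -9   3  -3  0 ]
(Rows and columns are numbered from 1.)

r1 ↔ r2
  [ -3   0   1  0 ]
  [  0   2  -4  0 ]
  [ 27  -3  -3  1 ]
  [ -9   3  -3  0 ]
r1 → -1/3·r1
  [  1   0  -1/3  0 ]
  [  0   2    -4  0 ]
  [ 27  -3    -3  1 ]
  [ -9   3    -3  0 ]
r3 → r3 − 27·r1
  [  1   0  -1/3  0 ]
  [  0   2    -4  0 ]
  [  0  -3     6  1 ]
  [ -9   3    -3  0 ]
r4 → r4 + 9·r1
  [ 1   0  -1/3  0 ]
  [ 0   2    -4  0 ]
  [ 0  -3     6  1 ]
  [ 0   3    -6  0 ]
r2 → 1/2·r2
  [ 1   0  -1/3  0 ]
  [ 0   1    -2  0 ]
  [ 0  -3     6  1 ]
  [ 0   3    -6  0 ]
r3 → r3 + 3·r2
  [ 1  0  -1/3  0 ]
  [ 0  1    -2  0 ]
  [ 0  0     0  1 ]
  [ 0  3    -6  0 ]
r4 → r4 − 3·r2
  [ 1  0  -1/3  0 ]
  [ 0  1    -2  0 ]
  [ 0  0     0  1 ]
  [ 0  0     0  0 ]

-1/3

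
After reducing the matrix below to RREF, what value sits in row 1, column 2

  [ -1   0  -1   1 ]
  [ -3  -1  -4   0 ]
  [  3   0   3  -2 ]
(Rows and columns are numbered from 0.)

Multiply R1 by -1.
  [  1   0   1  -1 ]
  [ -3  -1  -4   0 ]
  [  3   0   3  -2 ]
Add 3 times R1 to R2.
  [ 1   0   1  -1 ]
  [ 0  -1  -1  -3 ]
  [ 3   0   3  -2 ]
Subtract 3 times R1 from R3.
  [ 1   0   1  -1 ]
  [ 0  -1  -1  -3 ]
  [ 0   0   0   1 ]
Multiply R2 by -1.
  [ 1  0  1  -1 ]
  [ 0  1  1   3 ]
  [ 0  0  0   1 ]
Subtract 3 times R3 from R2.
  [ 1  0  1  -1 ]
  [ 0  1  1   0 ]
  [ 0  0  0   1 ]
Add R3 to R1.
  [ 1  0  1  0 ]
  [ 0  1  1  0 ]
  [ 0  0  0  1 ]

1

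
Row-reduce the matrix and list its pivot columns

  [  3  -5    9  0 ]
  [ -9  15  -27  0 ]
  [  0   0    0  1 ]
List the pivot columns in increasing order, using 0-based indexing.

0, 3

ρ1 -> 1/3·ρ1
  [  1  -5/3    3  0 ]
  [ -9    15  -27  0 ]
  [  0     0    0  1 ]
ρ2 -> ρ2 + 9·ρ1
  [ 1  -5/3  3  0 ]
  [ 0     0  0  0 ]
  [ 0     0  0  1 ]
ρ2 ↔ ρ3
  [ 1  -5/3  3  0 ]
  [ 0     0  0  1 ]
  [ 0     0  0  0 ]
Pivot columns are the columns containing a leading 1.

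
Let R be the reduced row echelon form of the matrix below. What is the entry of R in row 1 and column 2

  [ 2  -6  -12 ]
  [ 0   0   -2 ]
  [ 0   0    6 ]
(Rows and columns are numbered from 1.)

-3

Multiply R1 by 1/2.
  [ 1  -3  -6 ]
  [ 0   0  -2 ]
  [ 0   0   6 ]
Multiply R2 by -1/2.
  [ 1  -3  -6 ]
  [ 0   0   1 ]
  [ 0   0   6 ]
Subtract 6 times R2 from R3.
  [ 1  -3  -6 ]
  [ 0   0   1 ]
  [ 0   0   0 ]
Add 6 times R2 to R1.
  [ 1  -3  0 ]
  [ 0   0  1 ]
  [ 0   0  0 ]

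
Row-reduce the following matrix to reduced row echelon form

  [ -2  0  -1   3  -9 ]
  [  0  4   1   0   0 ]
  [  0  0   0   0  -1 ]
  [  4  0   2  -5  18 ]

R1 -> -1/2·R1
  [ 1  0  1/2  -3/2  9/2 ]
  [ 0  4    1     0    0 ]
  [ 0  0    0     0   -1 ]
  [ 4  0    2    -5   18 ]
R4 -> R4 − 4·R1
  [ 1  0  1/2  -3/2  9/2 ]
  [ 0  4    1     0    0 ]
  [ 0  0    0     0   -1 ]
  [ 0  0    0     1    0 ]
R2 -> 1/4·R2
  [ 1  0  1/2  -3/2  9/2 ]
  [ 0  1  1/4     0    0 ]
  [ 0  0    0     0   -1 ]
  [ 0  0    0     1    0 ]
R3 ↔ R4
  [ 1  0  1/2  -3/2  9/2 ]
  [ 0  1  1/4     0    0 ]
  [ 0  0    0     1    0 ]
  [ 0  0    0     0   -1 ]
R4 -> -1·R4
  [ 1  0  1/2  -3/2  9/2 ]
  [ 0  1  1/4     0    0 ]
  [ 0  0    0     1    0 ]
  [ 0  0    0     0    1 ]
R1 -> R1 − 9/2·R4
  [ 1  0  1/2  -3/2  0 ]
  [ 0  1  1/4     0  0 ]
  [ 0  0    0     1  0 ]
  [ 0  0    0     0  1 ]
R1 -> R1 + 3/2·R3
  [ 1  0  1/2  0  0 ]
  [ 0  1  1/4  0  0 ]
  [ 0  0    0  1  0 ]
  [ 0  0    0  0  1 ]

[[1, 0, 1/2, 0, 0], [0, 1, 1/4, 0, 0], [0, 0, 0, 1, 0], [0, 0, 0, 0, 1]]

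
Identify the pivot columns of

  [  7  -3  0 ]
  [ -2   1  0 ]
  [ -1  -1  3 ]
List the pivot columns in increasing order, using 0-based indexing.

0, 1, 2

R1 ← 1/7·R1
  [  1  -3/7  0 ]
  [ -2     1  0 ]
  [ -1    -1  3 ]
R2 ← R2 + 2·R1
  [  1  -3/7  0 ]
  [  0   1/7  0 ]
  [ -1    -1  3 ]
R3 ← R3 + R1
  [ 1   -3/7  0 ]
  [ 0    1/7  0 ]
  [ 0  -10/7  3 ]
R2 ← 7·R2
  [ 1   -3/7  0 ]
  [ 0      1  0 ]
  [ 0  -10/7  3 ]
R3 ← R3 + 10/7·R2
  [ 1  -3/7  0 ]
  [ 0     1  0 ]
  [ 0     0  3 ]
R3 ← 1/3·R3
  [ 1  -3/7  0 ]
  [ 0     1  0 ]
  [ 0     0  1 ]
R1 ← R1 + 3/7·R2
  [ 1  0  0 ]
  [ 0  1  0 ]
  [ 0  0  1 ]
Pivot columns are the columns containing a leading 1.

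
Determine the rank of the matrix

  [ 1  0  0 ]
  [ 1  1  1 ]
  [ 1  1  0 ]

rank = 3

R2 → R2 − R1
  [ 1  0  0 ]
  [ 0  1  1 ]
  [ 1  1  0 ]
R3 → R3 − R1
  [ 1  0  0 ]
  [ 0  1  1 ]
  [ 0  1  0 ]
R3 → R3 − R2
  [ 1  0   0 ]
  [ 0  1   1 ]
  [ 0  0  -1 ]
R3 → -1·R3
  [ 1  0  0 ]
  [ 0  1  1 ]
  [ 0  0  1 ]
R2 → R2 − R3
  [ 1  0  0 ]
  [ 0  1  0 ]
  [ 0  0  1 ]
The reduced form has 3 nonzero rows.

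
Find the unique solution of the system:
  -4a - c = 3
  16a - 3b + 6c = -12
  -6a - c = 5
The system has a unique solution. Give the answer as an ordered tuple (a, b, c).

(-1, 2/3, 1)

Form the augmented matrix and row-reduce:
  [ -4   0  -1  |    3 ]
  [ 16  -3   6  |  -12 ]
  [ -6   0  -1  |    5 ]
ρ1 := -1/4·ρ1
  [  1   0  1/4  |  -3/4 ]
  [ 16  -3    6  |   -12 ]
  [ -6   0   -1  |     5 ]
ρ2 := ρ2 − 16·ρ1
  [  1   0  1/4  |  -3/4 ]
  [  0  -3    2  |     0 ]
  [ -6   0   -1  |     5 ]
ρ3 := ρ3 + 6·ρ1
  [ 1   0  1/4  |  -3/4 ]
  [ 0  -3    2  |     0 ]
  [ 0   0  1/2  |   1/2 ]
ρ2 := -1/3·ρ2
  [ 1  0   1/4  |  -3/4 ]
  [ 0  1  -2/3  |     0 ]
  [ 0  0   1/2  |   1/2 ]
ρ3 := 2·ρ3
  [ 1  0   1/4  |  -3/4 ]
  [ 0  1  -2/3  |     0 ]
  [ 0  0     1  |     1 ]
ρ2 := ρ2 + 2/3·ρ3
  [ 1  0  1/4  |  -3/4 ]
  [ 0  1    0  |   2/3 ]
  [ 0  0    1  |     1 ]
ρ1 := ρ1 − 1/4·ρ3
  [ 1  0  0  |   -1 ]
  [ 0  1  0  |  2/3 ]
  [ 0  0  1  |    1 ]
Reading off the last column: a = -1, b = 2/3, c = 1.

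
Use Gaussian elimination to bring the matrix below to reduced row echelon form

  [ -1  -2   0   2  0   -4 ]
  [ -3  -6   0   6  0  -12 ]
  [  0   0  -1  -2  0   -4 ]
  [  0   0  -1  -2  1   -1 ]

Multiply ρ1 by -1.
  [  1   2   0  -2  0    4 ]
  [ -3  -6   0   6  0  -12 ]
  [  0   0  -1  -2  0   -4 ]
  [  0   0  -1  -2  1   -1 ]
Add 3 times ρ1 to ρ2.
  [ 1  2   0  -2  0   4 ]
  [ 0  0   0   0  0   0 ]
  [ 0  0  -1  -2  0  -4 ]
  [ 0  0  -1  -2  1  -1 ]
Swap ρ2 and ρ3.
  [ 1  2   0  -2  0   4 ]
  [ 0  0  -1  -2  0  -4 ]
  [ 0  0   0   0  0   0 ]
  [ 0  0  -1  -2  1  -1 ]
Multiply ρ2 by -1.
  [ 1  2   0  -2  0   4 ]
  [ 0  0   1   2  0   4 ]
  [ 0  0   0   0  0   0 ]
  [ 0  0  -1  -2  1  -1 ]
Add ρ2 to ρ4.
  [ 1  2  0  -2  0  4 ]
  [ 0  0  1   2  0  4 ]
  [ 0  0  0   0  0  0 ]
  [ 0  0  0   0  1  3 ]
Swap ρ3 and ρ4.
  [ 1  2  0  -2  0  4 ]
  [ 0  0  1   2  0  4 ]
  [ 0  0  0   0  1  3 ]
  [ 0  0  0   0  0  0 ]

[[1, 2, 0, -2, 0, 4], [0, 0, 1, 2, 0, 4], [0, 0, 0, 0, 1, 3], [0, 0, 0, 0, 0, 0]]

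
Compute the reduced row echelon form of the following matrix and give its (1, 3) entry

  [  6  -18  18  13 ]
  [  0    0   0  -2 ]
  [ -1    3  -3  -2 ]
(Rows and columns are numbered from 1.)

R1 -> 1/6·R1
  [  1  -3   3  13/6 ]
  [  0   0   0    -2 ]
  [ -1   3  -3    -2 ]
R3 -> R3 + R1
  [ 1  -3  3  13/6 ]
  [ 0   0  0    -2 ]
  [ 0   0  0   1/6 ]
R2 -> -1/2·R2
  [ 1  -3  3  13/6 ]
  [ 0   0  0     1 ]
  [ 0   0  0   1/6 ]
R3 -> R3 − 1/6·R2
  [ 1  -3  3  13/6 ]
  [ 0   0  0     1 ]
  [ 0   0  0     0 ]
R1 -> R1 − 13/6·R2
  [ 1  -3  3  0 ]
  [ 0   0  0  1 ]
  [ 0   0  0  0 ]

3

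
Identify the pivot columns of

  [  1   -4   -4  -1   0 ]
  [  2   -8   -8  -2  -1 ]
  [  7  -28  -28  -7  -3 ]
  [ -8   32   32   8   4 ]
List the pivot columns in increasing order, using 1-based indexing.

Subtract 2 times r1 from r2.
Subtract 7 times r1 from r3.
Add 8 times r1 to r4.
Multiply r2 by -1.
Add 3 times r2 to r3.
Subtract 4 times r2 from r4.
Pivot columns are the columns containing a leading 1.

1, 5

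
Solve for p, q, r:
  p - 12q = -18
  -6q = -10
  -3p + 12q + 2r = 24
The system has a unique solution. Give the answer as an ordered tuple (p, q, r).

(2, 5/3, 5)

Form the augmented matrix and row-reduce:
  [  1  -12  0  |  -18 ]
  [  0   -6  0  |  -10 ]
  [ -3   12  2  |   24 ]
Add 3 times ρ1 to ρ3.
  [ 1  -12  0  |  -18 ]
  [ 0   -6  0  |  -10 ]
  [ 0  -24  2  |  -30 ]
Multiply ρ2 by -1/6.
  [ 1  -12  0  |  -18 ]
  [ 0    1  0  |  5/3 ]
  [ 0  -24  2  |  -30 ]
Add 24 times ρ2 to ρ3.
  [ 1  -12  0  |  -18 ]
  [ 0    1  0  |  5/3 ]
  [ 0    0  2  |   10 ]
Multiply ρ3 by 1/2.
  [ 1  -12  0  |  -18 ]
  [ 0    1  0  |  5/3 ]
  [ 0    0  1  |    5 ]
Add 12 times ρ2 to ρ1.
  [ 1  0  0  |    2 ]
  [ 0  1  0  |  5/3 ]
  [ 0  0  1  |    5 ]
Reading off the last column: p = 2, q = 5/3, r = 5.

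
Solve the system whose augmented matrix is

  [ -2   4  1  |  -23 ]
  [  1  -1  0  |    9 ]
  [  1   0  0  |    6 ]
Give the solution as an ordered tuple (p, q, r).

ρ1 := -1/2·ρ1
  [ 1  -2  -1/2  |  23/2 ]
  [ 1  -1     0  |     9 ]
  [ 1   0     0  |     6 ]
ρ2 := ρ2 − ρ1
  [ 1  -2  -1/2  |  23/2 ]
  [ 0   1   1/2  |  -5/2 ]
  [ 1   0     0  |     6 ]
ρ3 := ρ3 − ρ1
  [ 1  -2  -1/2  |   23/2 ]
  [ 0   1   1/2  |   -5/2 ]
  [ 0   2   1/2  |  -11/2 ]
ρ3 := ρ3 − 2·ρ2
  [ 1  -2  -1/2  |  23/2 ]
  [ 0   1   1/2  |  -5/2 ]
  [ 0   0  -1/2  |  -1/2 ]
ρ3 := -2·ρ3
  [ 1  -2  -1/2  |  23/2 ]
  [ 0   1   1/2  |  -5/2 ]
  [ 0   0     1  |     1 ]
ρ2 := ρ2 − 1/2·ρ3
  [ 1  -2  -1/2  |  23/2 ]
  [ 0   1     0  |    -3 ]
  [ 0   0     1  |     1 ]
ρ1 := ρ1 + 1/2·ρ3
  [ 1  -2  0  |  12 ]
  [ 0   1  0  |  -3 ]
  [ 0   0  1  |   1 ]
ρ1 := ρ1 + 2·ρ2
  [ 1  0  0  |   6 ]
  [ 0  1  0  |  -3 ]
  [ 0  0  1  |   1 ]
Reading off the last column: p = 6, q = -3, r = 1.

(6, -3, 1)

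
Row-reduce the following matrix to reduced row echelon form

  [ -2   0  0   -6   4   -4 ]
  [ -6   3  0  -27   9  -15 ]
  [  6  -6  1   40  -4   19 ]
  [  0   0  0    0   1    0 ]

R1 ← -1/2·R1
  [  1   0  0    3  -2    2 ]
  [ -6   3  0  -27   9  -15 ]
  [  6  -6  1   40  -4   19 ]
  [  0   0  0    0   1    0 ]
R2 ← R2 + 6·R1
  [ 1   0  0   3  -2   2 ]
  [ 0   3  0  -9  -3  -3 ]
  [ 6  -6  1  40  -4  19 ]
  [ 0   0  0   0   1   0 ]
R3 ← R3 − 6·R1
  [ 1   0  0   3  -2   2 ]
  [ 0   3  0  -9  -3  -3 ]
  [ 0  -6  1  22   8   7 ]
  [ 0   0  0   0   1   0 ]
R2 ← 1/3·R2
  [ 1   0  0   3  -2   2 ]
  [ 0   1  0  -3  -1  -1 ]
  [ 0  -6  1  22   8   7 ]
  [ 0   0  0   0   1   0 ]
R3 ← R3 + 6·R2
  [ 1  0  0   3  -2   2 ]
  [ 0  1  0  -3  -1  -1 ]
  [ 0  0  1   4   2   1 ]
  [ 0  0  0   0   1   0 ]
R3 ← R3 − 2·R4
  [ 1  0  0   3  -2   2 ]
  [ 0  1  0  -3  -1  -1 ]
  [ 0  0  1   4   0   1 ]
  [ 0  0  0   0   1   0 ]
R2 ← R2 + R4
  [ 1  0  0   3  -2   2 ]
  [ 0  1  0  -3   0  -1 ]
  [ 0  0  1   4   0   1 ]
  [ 0  0  0   0   1   0 ]
R1 ← R1 + 2·R4
  [ 1  0  0   3  0   2 ]
  [ 0  1  0  -3  0  -1 ]
  [ 0  0  1   4  0   1 ]
  [ 0  0  0   0  1   0 ]

[[1, 0, 0, 3, 0, 2], [0, 1, 0, -3, 0, -1], [0, 0, 1, 4, 0, 1], [0, 0, 0, 0, 1, 0]]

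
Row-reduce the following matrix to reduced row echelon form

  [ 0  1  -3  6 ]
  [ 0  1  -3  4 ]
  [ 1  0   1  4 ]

[[1, 0, 1, 0], [0, 1, -3, 0], [0, 0, 0, 1]]

R1 <=> R3
R3 ← R3 − R2
R3 ← 1/2·R3
R2 ← R2 − 4·R3
R1 ← R1 − 4·R3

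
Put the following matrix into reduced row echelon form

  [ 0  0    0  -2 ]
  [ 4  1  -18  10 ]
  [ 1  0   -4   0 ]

[[1, 0, -4, 0], [0, 1, -2, 0], [0, 0, 0, 1]]

R1 ↔ R2
  [ 4  1  -18  10 ]
  [ 0  0    0  -2 ]
  [ 1  0   -4   0 ]
R1 -> 1/4·R1
  [ 1  1/4  -9/2  5/2 ]
  [ 0    0     0   -2 ]
  [ 1    0    -4    0 ]
R3 -> R3 − R1
  [ 1   1/4  -9/2   5/2 ]
  [ 0     0     0    -2 ]
  [ 0  -1/4   1/2  -5/2 ]
R2 ↔ R3
  [ 1   1/4  -9/2   5/2 ]
  [ 0  -1/4   1/2  -5/2 ]
  [ 0     0     0    -2 ]
R2 -> -4·R2
  [ 1  1/4  -9/2  5/2 ]
  [ 0    1    -2   10 ]
  [ 0    0     0   -2 ]
R3 -> -1/2·R3
  [ 1  1/4  -9/2  5/2 ]
  [ 0    1    -2   10 ]
  [ 0    0     0    1 ]
R2 -> R2 − 10·R3
  [ 1  1/4  -9/2  5/2 ]
  [ 0    1    -2    0 ]
  [ 0    0     0    1 ]
R1 -> R1 − 5/2·R3
  [ 1  1/4  -9/2  0 ]
  [ 0    1    -2  0 ]
  [ 0    0     0  1 ]
R1 -> R1 − 1/4·R2
  [ 1  0  -4  0 ]
  [ 0  1  -2  0 ]
  [ 0  0   0  1 ]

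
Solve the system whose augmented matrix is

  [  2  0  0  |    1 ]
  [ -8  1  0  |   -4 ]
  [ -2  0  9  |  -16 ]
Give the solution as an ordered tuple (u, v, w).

(1/2, 0, -5/3)

Multiply R1 by 1/2.
  [  1  0  0  |  1/2 ]
  [ -8  1  0  |   -4 ]
  [ -2  0  9  |  -16 ]
Add 8 times R1 to R2.
  [  1  0  0  |  1/2 ]
  [  0  1  0  |    0 ]
  [ -2  0  9  |  -16 ]
Add 2 times R1 to R3.
  [ 1  0  0  |  1/2 ]
  [ 0  1  0  |    0 ]
  [ 0  0  9  |  -15 ]
Multiply R3 by 1/9.
  [ 1  0  0  |   1/2 ]
  [ 0  1  0  |     0 ]
  [ 0  0  1  |  -5/3 ]
Reading off the last column: u = 1/2, v = 0, w = -5/3.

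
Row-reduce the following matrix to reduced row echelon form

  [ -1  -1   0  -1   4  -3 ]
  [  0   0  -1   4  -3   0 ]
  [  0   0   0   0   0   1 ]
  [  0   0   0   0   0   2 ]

r1 → -1·r1
  [ 1  1   0  1  -4  3 ]
  [ 0  0  -1  4  -3  0 ]
  [ 0  0   0  0   0  1 ]
  [ 0  0   0  0   0  2 ]
r2 → -1·r2
  [ 1  1  0   1  -4  3 ]
  [ 0  0  1  -4   3  0 ]
  [ 0  0  0   0   0  1 ]
  [ 0  0  0   0   0  2 ]
r4 → r4 − 2·r3
  [ 1  1  0   1  -4  3 ]
  [ 0  0  1  -4   3  0 ]
  [ 0  0  0   0   0  1 ]
  [ 0  0  0   0   0  0 ]
r1 → r1 − 3·r3
  [ 1  1  0   1  -4  0 ]
  [ 0  0  1  -4   3  0 ]
  [ 0  0  0   0   0  1 ]
  [ 0  0  0   0   0  0 ]

[[1, 1, 0, 1, -4, 0], [0, 0, 1, -4, 3, 0], [0, 0, 0, 0, 0, 1], [0, 0, 0, 0, 0, 0]]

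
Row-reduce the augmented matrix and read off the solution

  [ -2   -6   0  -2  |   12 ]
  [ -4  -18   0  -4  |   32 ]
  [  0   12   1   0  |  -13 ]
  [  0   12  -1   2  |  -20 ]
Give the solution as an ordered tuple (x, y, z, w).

(-3/2, -4/3, 3, -1/2)

ρ1 -> -1/2·ρ1
ρ2 -> ρ2 + 4·ρ1
ρ2 -> -1/6·ρ2
ρ3 -> ρ3 − 12·ρ2
ρ4 -> ρ4 − 12·ρ2
ρ4 -> ρ4 + ρ3
ρ4 -> 1/2·ρ4
ρ1 -> ρ1 − ρ4
ρ1 -> ρ1 − 3·ρ2
Reading off the last column: x = -3/2, y = -4/3, z = 3, w = -1/2.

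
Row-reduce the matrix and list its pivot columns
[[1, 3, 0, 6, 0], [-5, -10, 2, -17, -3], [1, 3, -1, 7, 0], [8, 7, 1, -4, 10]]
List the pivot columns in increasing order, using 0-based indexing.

0, 1, 2, 4

r2 → r2 + 5·r1
r3 → r3 − r1
r4 → r4 − 8·r1
r2 → 1/5·r2
r4 → r4 + 17·r2
r3 → -1·r3
r4 → r4 − 39/5·r3
r4 → -5·r4
r2 → r2 + 3/5·r4
r2 → r2 − 2/5·r3
r1 → r1 − 3·r2
Pivot columns are the columns containing a leading 1.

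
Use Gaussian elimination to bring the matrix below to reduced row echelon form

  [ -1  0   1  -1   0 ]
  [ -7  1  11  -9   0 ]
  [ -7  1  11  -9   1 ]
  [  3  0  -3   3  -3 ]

R1 := -1·R1
  [  1  0  -1   1   0 ]
  [ -7  1  11  -9   0 ]
  [ -7  1  11  -9   1 ]
  [  3  0  -3   3  -3 ]
R2 := R2 + 7·R1
  [  1  0  -1   1   0 ]
  [  0  1   4  -2   0 ]
  [ -7  1  11  -9   1 ]
  [  3  0  -3   3  -3 ]
R3 := R3 + 7·R1
  [ 1  0  -1   1   0 ]
  [ 0  1   4  -2   0 ]
  [ 0  1   4  -2   1 ]
  [ 3  0  -3   3  -3 ]
R4 := R4 − 3·R1
  [ 1  0  -1   1   0 ]
  [ 0  1   4  -2   0 ]
  [ 0  1   4  -2   1 ]
  [ 0  0   0   0  -3 ]
R3 := R3 − R2
  [ 1  0  -1   1   0 ]
  [ 0  1   4  -2   0 ]
  [ 0  0   0   0   1 ]
  [ 0  0   0   0  -3 ]
R4 := R4 + 3·R3
  [ 1  0  -1   1  0 ]
  [ 0  1   4  -2  0 ]
  [ 0  0   0   0  1 ]
  [ 0  0   0   0  0 ]

[[1, 0, -1, 1, 0], [0, 1, 4, -2, 0], [0, 0, 0, 0, 1], [0, 0, 0, 0, 0]]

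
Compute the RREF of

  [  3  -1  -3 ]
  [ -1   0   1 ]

Multiply ρ1 by 1/3.
Add ρ1 to ρ2.
Multiply ρ2 by -3.
Add 1/3 times ρ2 to ρ1.

[[1, 0, -1], [0, 1, 0]]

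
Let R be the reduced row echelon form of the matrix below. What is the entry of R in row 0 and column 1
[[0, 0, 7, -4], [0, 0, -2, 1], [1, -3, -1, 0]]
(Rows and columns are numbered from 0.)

-3

ρ1 <=> ρ3
  [ 1  -3  -1   0 ]
  [ 0   0  -2   1 ]
  [ 0   0   7  -4 ]
ρ2 ← -1/2·ρ2
  [ 1  -3  -1     0 ]
  [ 0   0   1  -1/2 ]
  [ 0   0   7    -4 ]
ρ3 ← ρ3 − 7·ρ2
  [ 1  -3  -1     0 ]
  [ 0   0   1  -1/2 ]
  [ 0   0   0  -1/2 ]
ρ3 ← -2·ρ3
  [ 1  -3  -1     0 ]
  [ 0   0   1  -1/2 ]
  [ 0   0   0     1 ]
ρ2 ← ρ2 + 1/2·ρ3
  [ 1  -3  -1  0 ]
  [ 0   0   1  0 ]
  [ 0   0   0  1 ]
ρ1 ← ρ1 + ρ2
  [ 1  -3  0  0 ]
  [ 0   0  1  0 ]
  [ 0   0  0  1 ]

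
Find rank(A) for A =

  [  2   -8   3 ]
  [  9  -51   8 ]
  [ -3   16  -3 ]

rank = 3

R1 → 1/2·R1
  [  1   -4  3/2 ]
  [  9  -51    8 ]
  [ -3   16   -3 ]
R2 → R2 − 9·R1
  [  1   -4    3/2 ]
  [  0  -15  -11/2 ]
  [ -3   16     -3 ]
R3 → R3 + 3·R1
  [ 1   -4    3/2 ]
  [ 0  -15  -11/2 ]
  [ 0    4    3/2 ]
R2 → -1/15·R2
  [ 1  -4    3/2 ]
  [ 0   1  11/30 ]
  [ 0   4    3/2 ]
R3 → R3 − 4·R2
  [ 1  -4    3/2 ]
  [ 0   1  11/30 ]
  [ 0   0   1/30 ]
R3 → 30·R3
  [ 1  -4    3/2 ]
  [ 0   1  11/30 ]
  [ 0   0      1 ]
R2 → R2 − 11/30·R3
  [ 1  -4  3/2 ]
  [ 0   1    0 ]
  [ 0   0    1 ]
R1 → R1 − 3/2·R3
  [ 1  -4  0 ]
  [ 0   1  0 ]
  [ 0   0  1 ]
R1 → R1 + 4·R2
  [ 1  0  0 ]
  [ 0  1  0 ]
  [ 0  0  1 ]
The reduced form has 3 nonzero rows.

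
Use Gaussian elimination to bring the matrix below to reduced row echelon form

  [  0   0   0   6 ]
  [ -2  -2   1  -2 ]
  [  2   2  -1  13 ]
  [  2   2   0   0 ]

Swap R1 and R2.
  [ -2  -2   1  -2 ]
  [  0   0   0   6 ]
  [  2   2  -1  13 ]
  [  2   2   0   0 ]
Multiply R1 by -1/2.
  [ 1  1  -1/2   1 ]
  [ 0  0     0   6 ]
  [ 2  2    -1  13 ]
  [ 2  2     0   0 ]
Subtract 2 times R1 from R3.
  [ 1  1  -1/2   1 ]
  [ 0  0     0   6 ]
  [ 0  0     0  11 ]
  [ 2  2     0   0 ]
Subtract 2 times R1 from R4.
  [ 1  1  -1/2   1 ]
  [ 0  0     0   6 ]
  [ 0  0     0  11 ]
  [ 0  0     1  -2 ]
Swap R2 and R4.
  [ 1  1  -1/2   1 ]
  [ 0  0     1  -2 ]
  [ 0  0     0  11 ]
  [ 0  0     0   6 ]
Multiply R3 by 1/11.
  [ 1  1  -1/2   1 ]
  [ 0  0     1  -2 ]
  [ 0  0     0   1 ]
  [ 0  0     0   6 ]
Subtract 6 times R3 from R4.
  [ 1  1  -1/2   1 ]
  [ 0  0     1  -2 ]
  [ 0  0     0   1 ]
  [ 0  0     0   0 ]
Add 2 times R3 to R2.
  [ 1  1  -1/2  1 ]
  [ 0  0     1  0 ]
  [ 0  0     0  1 ]
  [ 0  0     0  0 ]
Subtract R3 from R1.
  [ 1  1  -1/2  0 ]
  [ 0  0     1  0 ]
  [ 0  0     0  1 ]
  [ 0  0     0  0 ]
Add 1/2 times R2 to R1.
  [ 1  1  0  0 ]
  [ 0  0  1  0 ]
  [ 0  0  0  1 ]
  [ 0  0  0  0 ]

[[1, 1, 0, 0], [0, 0, 1, 0], [0, 0, 0, 1], [0, 0, 0, 0]]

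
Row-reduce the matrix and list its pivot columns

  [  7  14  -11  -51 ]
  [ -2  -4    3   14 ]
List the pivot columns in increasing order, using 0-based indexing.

0, 2

R1 := 1/7·R1
R2 := R2 + 2·R1
R2 := -7·R2
R1 := R1 + 11/7·R2
Pivot columns are the columns containing a leading 1.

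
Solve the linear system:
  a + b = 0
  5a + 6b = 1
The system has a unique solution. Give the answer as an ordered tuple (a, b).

(-1, 1)

Form the augmented matrix and row-reduce:
  [ 1  1  |  0 ]
  [ 5  6  |  1 ]
Subtract 5 times ρ1 from ρ2.
Subtract ρ2 from ρ1.
Reading off the last column: a = -1, b = 1.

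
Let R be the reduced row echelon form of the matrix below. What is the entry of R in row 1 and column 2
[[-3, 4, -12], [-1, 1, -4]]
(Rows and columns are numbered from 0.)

0

R1 ← -1/3·R1
  [  1  -4/3   4 ]
  [ -1     1  -4 ]
R2 ← R2 + R1
  [ 1  -4/3  4 ]
  [ 0  -1/3  0 ]
R2 ← -3·R2
  [ 1  -4/3  4 ]
  [ 0     1  0 ]
R1 ← R1 + 4/3·R2
  [ 1  0  4 ]
  [ 0  1  0 ]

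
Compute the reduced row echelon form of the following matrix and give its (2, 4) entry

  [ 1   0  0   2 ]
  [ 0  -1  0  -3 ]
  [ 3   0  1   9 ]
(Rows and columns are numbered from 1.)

ρ3 := ρ3 − 3·ρ1
ρ2 := -1·ρ2

3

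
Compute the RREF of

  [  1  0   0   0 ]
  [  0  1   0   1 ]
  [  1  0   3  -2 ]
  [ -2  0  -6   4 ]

[[1, 0, 0, 0], [0, 1, 0, 1], [0, 0, 1, -2/3], [0, 0, 0, 0]]

ρ3 -> ρ3 − ρ1
ρ4 -> ρ4 + 2·ρ1
ρ3 -> 1/3·ρ3
ρ4 -> ρ4 + 6·ρ3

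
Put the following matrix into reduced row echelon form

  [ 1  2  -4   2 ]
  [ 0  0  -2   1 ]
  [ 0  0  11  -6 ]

r2 := -1/2·r2
r3 := r3 − 11·r2
r3 := -2·r3
r2 := r2 + 1/2·r3
r1 := r1 − 2·r3
r1 := r1 + 4·r2

[[1, 2, 0, 0], [0, 0, 1, 0], [0, 0, 0, 1]]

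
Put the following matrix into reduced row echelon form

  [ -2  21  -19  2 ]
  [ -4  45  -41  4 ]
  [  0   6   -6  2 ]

[[1, 0, -1, 0], [0, 1, -1, 0], [0, 0, 0, 1]]

ρ1 := -1/2·ρ1
  [  1  -21/2  19/2  -1 ]
  [ -4     45   -41   4 ]
  [  0      6    -6   2 ]
ρ2 := ρ2 + 4·ρ1
  [ 1  -21/2  19/2  -1 ]
  [ 0      3    -3   0 ]
  [ 0      6    -6   2 ]
ρ2 := 1/3·ρ2
  [ 1  -21/2  19/2  -1 ]
  [ 0      1    -1   0 ]
  [ 0      6    -6   2 ]
ρ3 := ρ3 − 6·ρ2
  [ 1  -21/2  19/2  -1 ]
  [ 0      1    -1   0 ]
  [ 0      0     0   2 ]
ρ3 := 1/2·ρ3
  [ 1  -21/2  19/2  -1 ]
  [ 0      1    -1   0 ]
  [ 0      0     0   1 ]
ρ1 := ρ1 + ρ3
  [ 1  -21/2  19/2  0 ]
  [ 0      1    -1  0 ]
  [ 0      0     0  1 ]
ρ1 := ρ1 + 21/2·ρ2
  [ 1  0  -1  0 ]
  [ 0  1  -1  0 ]
  [ 0  0   0  1 ]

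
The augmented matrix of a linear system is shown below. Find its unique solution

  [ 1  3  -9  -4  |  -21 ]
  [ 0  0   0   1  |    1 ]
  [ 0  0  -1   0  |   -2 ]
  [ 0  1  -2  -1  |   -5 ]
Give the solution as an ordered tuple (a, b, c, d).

r2 <-> r4
  [ 1  3  -9  -4  |  -21 ]
  [ 0  1  -2  -1  |   -5 ]
  [ 0  0  -1   0  |   -2 ]
  [ 0  0   0   1  |    1 ]
r3 := -1·r3
  [ 1  3  -9  -4  |  -21 ]
  [ 0  1  -2  -1  |   -5 ]
  [ 0  0   1   0  |    2 ]
  [ 0  0   0   1  |    1 ]
r2 := r2 + r4
  [ 1  3  -9  -4  |  -21 ]
  [ 0  1  -2   0  |   -4 ]
  [ 0  0   1   0  |    2 ]
  [ 0  0   0   1  |    1 ]
r1 := r1 + 4·r4
  [ 1  3  -9  0  |  -17 ]
  [ 0  1  -2  0  |   -4 ]
  [ 0  0   1  0  |    2 ]
  [ 0  0   0  1  |    1 ]
r2 := r2 + 2·r3
  [ 1  3  -9  0  |  -17 ]
  [ 0  1   0  0  |    0 ]
  [ 0  0   1  0  |    2 ]
  [ 0  0   0  1  |    1 ]
r1 := r1 + 9·r3
  [ 1  3  0  0  |  1 ]
  [ 0  1  0  0  |  0 ]
  [ 0  0  1  0  |  2 ]
  [ 0  0  0  1  |  1 ]
r1 := r1 − 3·r2
  [ 1  0  0  0  |  1 ]
  [ 0  1  0  0  |  0 ]
  [ 0  0  1  0  |  2 ]
  [ 0  0  0  1  |  1 ]
Reading off the last column: a = 1, b = 0, c = 2, d = 1.

(1, 0, 2, 1)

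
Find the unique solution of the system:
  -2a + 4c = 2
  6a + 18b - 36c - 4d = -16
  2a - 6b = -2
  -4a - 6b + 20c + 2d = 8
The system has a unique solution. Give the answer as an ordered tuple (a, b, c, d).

(-2, -1/3, -1/2, 4)

Form the augmented matrix and row-reduce:
  [ -2   0    4   0  |    2 ]
  [  6  18  -36  -4  |  -16 ]
  [  2  -6    0   0  |   -2 ]
  [ -4  -6   20   2  |    8 ]
r1 -> -1/2·r1
r2 -> r2 − 6·r1
r3 -> r3 − 2·r1
r4 -> r4 + 4·r1
r2 -> 1/18·r2
r3 -> r3 + 6·r2
r4 -> r4 + 6·r2
r3 -> -1/4·r3
r4 -> r4 − 4·r3
r4 -> -3/2·r4
r3 -> r3 − 1/3·r4
r2 -> r2 + 2/9·r4
r2 -> r2 + 4/3·r3
r1 -> r1 + 2·r3
Reading off the last column: a = -2, b = -1/3, c = -1/2, d = 4.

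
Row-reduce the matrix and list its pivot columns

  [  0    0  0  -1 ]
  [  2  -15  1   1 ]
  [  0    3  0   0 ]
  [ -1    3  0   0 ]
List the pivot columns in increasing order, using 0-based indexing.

Swap r1 and r2.
  [  2  -15  1   1 ]
  [  0    0  0  -1 ]
  [  0    3  0   0 ]
  [ -1    3  0   0 ]
Multiply r1 by 1/2.
  [  1  -15/2  1/2  1/2 ]
  [  0      0    0   -1 ]
  [  0      3    0    0 ]
  [ -1      3    0    0 ]
Add r1 to r4.
  [ 1  -15/2  1/2  1/2 ]
  [ 0      0    0   -1 ]
  [ 0      3    0    0 ]
  [ 0   -9/2  1/2  1/2 ]
Swap r2 and r3.
  [ 1  -15/2  1/2  1/2 ]
  [ 0      3    0    0 ]
  [ 0      0    0   -1 ]
  [ 0   -9/2  1/2  1/2 ]
Multiply r2 by 1/3.
  [ 1  -15/2  1/2  1/2 ]
  [ 0      1    0    0 ]
  [ 0      0    0   -1 ]
  [ 0   -9/2  1/2  1/2 ]
Add 9/2 times r2 to r4.
  [ 1  -15/2  1/2  1/2 ]
  [ 0      1    0    0 ]
  [ 0      0    0   -1 ]
  [ 0      0  1/2  1/2 ]
Swap r3 and r4.
  [ 1  -15/2  1/2  1/2 ]
  [ 0      1    0    0 ]
  [ 0      0  1/2  1/2 ]
  [ 0      0    0   -1 ]
Multiply r3 by 2.
  [ 1  -15/2  1/2  1/2 ]
  [ 0      1    0    0 ]
  [ 0      0    1    1 ]
  [ 0      0    0   -1 ]
Multiply r4 by -1.
  [ 1  -15/2  1/2  1/2 ]
  [ 0      1    0    0 ]
  [ 0      0    1    1 ]
  [ 0      0    0    1 ]
Subtract r4 from r3.
  [ 1  -15/2  1/2  1/2 ]
  [ 0      1    0    0 ]
  [ 0      0    1    0 ]
  [ 0      0    0    1 ]
Subtract 1/2 times r4 from r1.
  [ 1  -15/2  1/2  0 ]
  [ 0      1    0  0 ]
  [ 0      0    1  0 ]
  [ 0      0    0  1 ]
Subtract 1/2 times r3 from r1.
  [ 1  -15/2  0  0 ]
  [ 0      1  0  0 ]
  [ 0      0  1  0 ]
  [ 0      0  0  1 ]
Add 15/2 times r2 to r1.
  [ 1  0  0  0 ]
  [ 0  1  0  0 ]
  [ 0  0  1  0 ]
  [ 0  0  0  1 ]
Pivot columns are the columns containing a leading 1.

0, 1, 2, 3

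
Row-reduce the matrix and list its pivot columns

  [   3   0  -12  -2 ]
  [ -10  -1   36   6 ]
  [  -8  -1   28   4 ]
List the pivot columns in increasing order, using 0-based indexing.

Multiply R1 by 1/3.
  [   1   0  -4  -2/3 ]
  [ -10  -1  36     6 ]
  [  -8  -1  28     4 ]
Add 10 times R1 to R2.
  [  1   0  -4  -2/3 ]
  [  0  -1  -4  -2/3 ]
  [ -8  -1  28     4 ]
Add 8 times R1 to R3.
  [ 1   0  -4  -2/3 ]
  [ 0  -1  -4  -2/3 ]
  [ 0  -1  -4  -4/3 ]
Multiply R2 by -1.
  [ 1   0  -4  -2/3 ]
  [ 0   1   4   2/3 ]
  [ 0  -1  -4  -4/3 ]
Add R2 to R3.
  [ 1  0  -4  -2/3 ]
  [ 0  1   4   2/3 ]
  [ 0  0   0  -2/3 ]
Multiply R3 by -3/2.
  [ 1  0  -4  -2/3 ]
  [ 0  1   4   2/3 ]
  [ 0  0   0     1 ]
Subtract 2/3 times R3 from R2.
  [ 1  0  -4  -2/3 ]
  [ 0  1   4     0 ]
  [ 0  0   0     1 ]
Add 2/3 times R3 to R1.
  [ 1  0  -4  0 ]
  [ 0  1   4  0 ]
  [ 0  0   0  1 ]
Pivot columns are the columns containing a leading 1.

0, 1, 3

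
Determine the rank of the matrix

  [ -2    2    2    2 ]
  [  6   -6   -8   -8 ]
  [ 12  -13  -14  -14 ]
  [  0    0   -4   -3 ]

rank = 4

ρ1 → -1/2·ρ1
ρ2 → ρ2 − 6·ρ1
ρ3 → ρ3 − 12·ρ1
ρ2 <-> ρ3
ρ2 → -1·ρ2
ρ3 → -1/2·ρ3
ρ4 → ρ4 + 4·ρ3
ρ3 → ρ3 − ρ4
ρ2 → ρ2 − 2·ρ4
ρ1 → ρ1 + ρ4
ρ2 → ρ2 − 2·ρ3
ρ1 → ρ1 + ρ3
ρ1 → ρ1 + ρ2
The reduced form has 4 nonzero rows.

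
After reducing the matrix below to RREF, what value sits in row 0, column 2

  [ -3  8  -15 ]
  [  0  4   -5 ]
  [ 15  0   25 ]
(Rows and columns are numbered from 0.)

R1 -> -1/3·R1
  [  1  -8/3   5 ]
  [  0     4  -5 ]
  [ 15     0  25 ]
R3 -> R3 − 15·R1
  [ 1  -8/3    5 ]
  [ 0     4   -5 ]
  [ 0    40  -50 ]
R2 -> 1/4·R2
  [ 1  -8/3     5 ]
  [ 0     1  -5/4 ]
  [ 0    40   -50 ]
R3 -> R3 − 40·R2
  [ 1  -8/3     5 ]
  [ 0     1  -5/4 ]
  [ 0     0     0 ]
R1 -> R1 + 8/3·R2
  [ 1  0   5/3 ]
  [ 0  1  -5/4 ]
  [ 0  0     0 ]

5/3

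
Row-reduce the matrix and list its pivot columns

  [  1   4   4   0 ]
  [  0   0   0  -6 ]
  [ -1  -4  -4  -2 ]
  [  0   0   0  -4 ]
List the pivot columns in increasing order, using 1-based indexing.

Add R1 to R3.
  [ 1  4  4   0 ]
  [ 0  0  0  -6 ]
  [ 0  0  0  -2 ]
  [ 0  0  0  -4 ]
Multiply R2 by -1/6.
  [ 1  4  4   0 ]
  [ 0  0  0   1 ]
  [ 0  0  0  -2 ]
  [ 0  0  0  -4 ]
Add 2 times R2 to R3.
  [ 1  4  4   0 ]
  [ 0  0  0   1 ]
  [ 0  0  0   0 ]
  [ 0  0  0  -4 ]
Add 4 times R2 to R4.
  [ 1  4  4  0 ]
  [ 0  0  0  1 ]
  [ 0  0  0  0 ]
  [ 0  0  0  0 ]
Pivot columns are the columns containing a leading 1.

1, 4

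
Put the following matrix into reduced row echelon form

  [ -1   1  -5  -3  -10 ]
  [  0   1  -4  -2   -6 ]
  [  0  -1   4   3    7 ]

[[1, 0, 1, 0, 3], [0, 1, -4, 0, -4], [0, 0, 0, 1, 1]]

Multiply R1 by -1.
  [ 1  -1   5   3  10 ]
  [ 0   1  -4  -2  -6 ]
  [ 0  -1   4   3   7 ]
Add R2 to R3.
  [ 1  -1   5   3  10 ]
  [ 0   1  -4  -2  -6 ]
  [ 0   0   0   1   1 ]
Add 2 times R3 to R2.
  [ 1  -1   5  3  10 ]
  [ 0   1  -4  0  -4 ]
  [ 0   0   0  1   1 ]
Subtract 3 times R3 from R1.
  [ 1  -1   5  0   7 ]
  [ 0   1  -4  0  -4 ]
  [ 0   0   0  1   1 ]
Add R2 to R1.
  [ 1  0   1  0   3 ]
  [ 0  1  -4  0  -4 ]
  [ 0  0   0  1   1 ]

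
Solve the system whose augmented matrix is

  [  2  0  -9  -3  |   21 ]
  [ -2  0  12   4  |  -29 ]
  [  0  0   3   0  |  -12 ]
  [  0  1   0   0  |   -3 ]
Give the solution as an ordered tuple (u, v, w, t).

ρ1 -> 1/2·ρ1
  [  1  0  -9/2  -3/2  |  21/2 ]
  [ -2  0    12     4  |   -29 ]
  [  0  0     3     0  |   -12 ]
  [  0  1     0     0  |    -3 ]
ρ2 -> ρ2 + 2·ρ1
  [ 1  0  -9/2  -3/2  |  21/2 ]
  [ 0  0     3     1  |    -8 ]
  [ 0  0     3     0  |   -12 ]
  [ 0  1     0     0  |    -3 ]
ρ2 <=> ρ4
  [ 1  0  -9/2  -3/2  |  21/2 ]
  [ 0  1     0     0  |    -3 ]
  [ 0  0     3     0  |   -12 ]
  [ 0  0     3     1  |    -8 ]
ρ3 -> 1/3·ρ3
  [ 1  0  -9/2  -3/2  |  21/2 ]
  [ 0  1     0     0  |    -3 ]
  [ 0  0     1     0  |    -4 ]
  [ 0  0     3     1  |    -8 ]
ρ4 -> ρ4 − 3·ρ3
  [ 1  0  -9/2  -3/2  |  21/2 ]
  [ 0  1     0     0  |    -3 ]
  [ 0  0     1     0  |    -4 ]
  [ 0  0     0     1  |     4 ]
ρ1 -> ρ1 + 3/2·ρ4
  [ 1  0  -9/2  0  |  33/2 ]
  [ 0  1     0  0  |    -3 ]
  [ 0  0     1  0  |    -4 ]
  [ 0  0     0  1  |     4 ]
ρ1 -> ρ1 + 9/2·ρ3
  [ 1  0  0  0  |  -3/2 ]
  [ 0  1  0  0  |    -3 ]
  [ 0  0  1  0  |    -4 ]
  [ 0  0  0  1  |     4 ]
Reading off the last column: u = -3/2, v = -3, w = -4, t = 4.

(-3/2, -3, -4, 4)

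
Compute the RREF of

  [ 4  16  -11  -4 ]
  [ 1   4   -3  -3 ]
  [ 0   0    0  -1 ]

[[1, 4, 0, 0], [0, 0, 1, 0], [0, 0, 0, 1]]

R1 ← 1/4·R1
  [ 1  4  -11/4  -1 ]
  [ 1  4     -3  -3 ]
  [ 0  0      0  -1 ]
R2 ← R2 − R1
  [ 1  4  -11/4  -1 ]
  [ 0  0   -1/4  -2 ]
  [ 0  0      0  -1 ]
R2 ← -4·R2
  [ 1  4  -11/4  -1 ]
  [ 0  0      1   8 ]
  [ 0  0      0  -1 ]
R3 ← -1·R3
  [ 1  4  -11/4  -1 ]
  [ 0  0      1   8 ]
  [ 0  0      0   1 ]
R2 ← R2 − 8·R3
  [ 1  4  -11/4  -1 ]
  [ 0  0      1   0 ]
  [ 0  0      0   1 ]
R1 ← R1 + R3
  [ 1  4  -11/4  0 ]
  [ 0  0      1  0 ]
  [ 0  0      0  1 ]
R1 ← R1 + 11/4·R2
  [ 1  4  0  0 ]
  [ 0  0  1  0 ]
  [ 0  0  0  1 ]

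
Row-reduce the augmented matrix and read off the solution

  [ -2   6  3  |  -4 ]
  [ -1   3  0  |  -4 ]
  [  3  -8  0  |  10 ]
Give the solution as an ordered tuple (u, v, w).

ρ1 → -1/2·ρ1
  [  1  -3  -3/2  |   2 ]
  [ -1   3     0  |  -4 ]
  [  3  -8     0  |  10 ]
ρ2 → ρ2 + ρ1
  [ 1  -3  -3/2  |   2 ]
  [ 0   0  -3/2  |  -2 ]
  [ 3  -8     0  |  10 ]
ρ3 → ρ3 − 3·ρ1
  [ 1  -3  -3/2  |   2 ]
  [ 0   0  -3/2  |  -2 ]
  [ 0   1   9/2  |   4 ]
ρ2 <=> ρ3
  [ 1  -3  -3/2  |   2 ]
  [ 0   1   9/2  |   4 ]
  [ 0   0  -3/2  |  -2 ]
ρ3 → -2/3·ρ3
  [ 1  -3  -3/2  |    2 ]
  [ 0   1   9/2  |    4 ]
  [ 0   0     1  |  4/3 ]
ρ2 → ρ2 − 9/2·ρ3
  [ 1  -3  -3/2  |    2 ]
  [ 0   1     0  |   -2 ]
  [ 0   0     1  |  4/3 ]
ρ1 → ρ1 + 3/2·ρ3
  [ 1  -3  0  |    4 ]
  [ 0   1  0  |   -2 ]
  [ 0   0  1  |  4/3 ]
ρ1 → ρ1 + 3·ρ2
  [ 1  0  0  |   -2 ]
  [ 0  1  0  |   -2 ]
  [ 0  0  1  |  4/3 ]
Reading off the last column: u = -2, v = -2, w = 4/3.

(-2, -2, 4/3)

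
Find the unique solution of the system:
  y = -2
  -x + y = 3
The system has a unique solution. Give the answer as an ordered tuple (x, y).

(-5, -2)

Form the augmented matrix and row-reduce:
  [  0  1  |  -2 ]
  [ -1  1  |   3 ]
ρ1 <=> ρ2
  [ -1  1  |   3 ]
  [  0  1  |  -2 ]
ρ1 → -1·ρ1
  [ 1  -1  |  -3 ]
  [ 0   1  |  -2 ]
ρ1 → ρ1 + ρ2
  [ 1  0  |  -5 ]
  [ 0  1  |  -2 ]
Reading off the last column: x = -5, y = -2.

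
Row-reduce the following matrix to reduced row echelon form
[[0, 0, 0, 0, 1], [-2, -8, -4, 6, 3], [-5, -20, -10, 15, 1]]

R1 <=> R2
  [ -2   -8   -4   6  3 ]
  [  0    0    0   0  1 ]
  [ -5  -20  -10  15  1 ]
R1 := -1/2·R1
  [  1    4    2  -3  -3/2 ]
  [  0    0    0   0     1 ]
  [ -5  -20  -10  15     1 ]
R3 := R3 + 5·R1
  [ 1  4  2  -3   -3/2 ]
  [ 0  0  0   0      1 ]
  [ 0  0  0   0  -13/2 ]
R3 := R3 + 13/2·R2
  [ 1  4  2  -3  -3/2 ]
  [ 0  0  0   0     1 ]
  [ 0  0  0   0     0 ]
R1 := R1 + 3/2·R2
  [ 1  4  2  -3  0 ]
  [ 0  0  0   0  1 ]
  [ 0  0  0   0  0 ]

[[1, 4, 2, -3, 0], [0, 0, 0, 0, 1], [0, 0, 0, 0, 0]]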